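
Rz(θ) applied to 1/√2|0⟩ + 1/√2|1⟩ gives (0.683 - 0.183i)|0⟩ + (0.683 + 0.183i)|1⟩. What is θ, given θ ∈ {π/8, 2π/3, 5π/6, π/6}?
π/6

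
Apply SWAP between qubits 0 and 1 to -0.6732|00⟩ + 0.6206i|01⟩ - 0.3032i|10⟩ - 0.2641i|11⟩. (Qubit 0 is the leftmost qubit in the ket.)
-0.6732|00⟩ - 0.3032i|01⟩ + 0.6206i|10⟩ - 0.2641i|11⟩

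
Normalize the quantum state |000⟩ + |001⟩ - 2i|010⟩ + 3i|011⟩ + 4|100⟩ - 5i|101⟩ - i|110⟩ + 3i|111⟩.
0.1231|000⟩ + 0.1231|001⟩ - 0.2462i|010⟩ + 0.3693i|011⟩ + 0.4924|100⟩ - 0.6155i|101⟩ - 0.1231i|110⟩ + 0.3693i|111⟩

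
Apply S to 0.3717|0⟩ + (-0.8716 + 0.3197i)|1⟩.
0.3717|0⟩ + (-0.3197 - 0.8716i)|1⟩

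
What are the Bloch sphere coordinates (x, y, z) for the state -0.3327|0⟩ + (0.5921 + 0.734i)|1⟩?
(-0.394, -0.4884, -0.7786)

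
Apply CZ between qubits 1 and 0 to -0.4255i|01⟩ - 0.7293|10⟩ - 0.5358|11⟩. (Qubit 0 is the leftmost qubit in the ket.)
-0.4255i|01⟩ - 0.7293|10⟩ + 0.5358|11⟩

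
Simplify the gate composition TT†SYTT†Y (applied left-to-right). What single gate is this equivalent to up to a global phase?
S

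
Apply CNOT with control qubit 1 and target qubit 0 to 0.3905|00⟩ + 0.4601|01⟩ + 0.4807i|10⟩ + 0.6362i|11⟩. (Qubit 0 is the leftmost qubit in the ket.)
0.3905|00⟩ + 0.6362i|01⟩ + 0.4807i|10⟩ + 0.4601|11⟩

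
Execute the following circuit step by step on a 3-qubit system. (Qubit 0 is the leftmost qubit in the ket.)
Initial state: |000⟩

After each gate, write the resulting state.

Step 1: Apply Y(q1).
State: i|010⟩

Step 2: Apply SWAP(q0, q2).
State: i|010⟩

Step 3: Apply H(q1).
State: (1/√2)i|000⟩ - (1/√2)i|010⟩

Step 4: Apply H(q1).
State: i|010⟩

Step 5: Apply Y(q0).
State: -|110⟩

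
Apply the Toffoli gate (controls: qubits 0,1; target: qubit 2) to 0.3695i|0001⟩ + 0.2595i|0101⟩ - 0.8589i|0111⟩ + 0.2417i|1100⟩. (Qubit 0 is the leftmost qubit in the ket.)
0.3695i|0001⟩ + 0.2595i|0101⟩ - 0.8589i|0111⟩ + 0.2417i|1110⟩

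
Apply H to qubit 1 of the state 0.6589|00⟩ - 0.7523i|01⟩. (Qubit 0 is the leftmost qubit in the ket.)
(0.4659 - 0.532i)|00⟩ + (0.4659 + 0.532i)|01⟩

H on qubit 1 mixes each pair of kets that differ only in qubit 1: amplitudes (a, b) of (|…0…⟩, |…1…⟩) become ((a + b)/√2, (a − b)/√2). Kets absent from the input have amplitude 0.
(|00⟩, |01⟩): (a, b) = (0.6589, -0.7523i) → ((0.4659 - 0.532i), (0.4659 + 0.532i))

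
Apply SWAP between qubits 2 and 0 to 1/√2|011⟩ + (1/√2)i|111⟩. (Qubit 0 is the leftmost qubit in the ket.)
1/√2|110⟩ + (1/√2)i|111⟩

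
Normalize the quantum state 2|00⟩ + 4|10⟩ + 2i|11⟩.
1/√6|00⟩ + 0.8165|10⟩ + (1/√6)i|11⟩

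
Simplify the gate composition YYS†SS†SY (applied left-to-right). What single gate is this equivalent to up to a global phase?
Y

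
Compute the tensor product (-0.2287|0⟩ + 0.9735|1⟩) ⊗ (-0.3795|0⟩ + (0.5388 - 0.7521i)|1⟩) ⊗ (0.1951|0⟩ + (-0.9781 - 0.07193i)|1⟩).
0.01693|000⟩ + (-0.08489 - 0.006243i)|001⟩ + (-0.02404 + 0.03356i)|010⟩ + (0.1329 - 0.1594i)|011⟩ - 0.07208|100⟩ + (0.3614 + 0.02657i)|101⟩ + (0.1023 - 0.1428i)|110⟩ + (-0.5657 + 0.6784i)|111⟩

amp(|b₁b₂…⟩) = product of the factor amplitudes for bits b₁, b₂, …; only kets whose every factor amplitude is nonzero survive.
|000⟩: (-0.2287)(-0.3795)(0.1951) = 0.01693
|001⟩: (-0.2287)(-0.3795)(-0.9781 - 0.07193i) = (-0.08489 - 0.006243i)
|010⟩: (-0.2287)(0.5388 - 0.7521i)(0.1951) = (-0.02404 + 0.03356i)
|011⟩: (-0.2287)(0.5388 - 0.7521i)(-0.9781 - 0.07193i) = (0.1329 - 0.1594i)
|100⟩: (0.9735)(-0.3795)(0.1951) = -0.07208
|101⟩: (0.9735)(-0.3795)(-0.9781 - 0.07193i) = (0.3614 + 0.02657i)
|110⟩: (0.9735)(0.5388 - 0.7521i)(0.1951) = (0.1023 - 0.1428i)
|111⟩: (0.9735)(0.5388 - 0.7521i)(-0.9781 - 0.07193i) = (-0.5657 + 0.6784i)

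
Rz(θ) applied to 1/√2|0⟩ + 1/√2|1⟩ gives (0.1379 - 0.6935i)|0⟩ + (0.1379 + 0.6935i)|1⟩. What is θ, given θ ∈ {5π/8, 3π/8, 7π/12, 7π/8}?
7π/8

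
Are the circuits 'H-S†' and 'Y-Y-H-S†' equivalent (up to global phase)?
Yes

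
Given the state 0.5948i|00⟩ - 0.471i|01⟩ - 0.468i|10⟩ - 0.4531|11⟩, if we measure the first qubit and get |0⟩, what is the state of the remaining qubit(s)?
0.784i|0⟩ - 0.6208i|1⟩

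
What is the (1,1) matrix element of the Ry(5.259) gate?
-0.8717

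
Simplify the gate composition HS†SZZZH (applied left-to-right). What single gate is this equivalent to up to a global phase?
X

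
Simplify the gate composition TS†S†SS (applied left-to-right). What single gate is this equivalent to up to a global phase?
T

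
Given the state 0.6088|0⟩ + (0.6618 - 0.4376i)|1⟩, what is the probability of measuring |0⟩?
0.3706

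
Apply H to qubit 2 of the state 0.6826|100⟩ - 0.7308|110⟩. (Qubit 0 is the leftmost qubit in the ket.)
0.4827|100⟩ + 0.4827|101⟩ - 0.5168|110⟩ - 0.5168|111⟩

H on qubit 2 mixes each pair of kets that differ only in qubit 2: amplitudes (a, b) of (|…0…⟩, |…1…⟩) become ((a + b)/√2, (a − b)/√2). Kets absent from the input have amplitude 0.
(|100⟩, |101⟩): (a, b) = (0.6826, 0) → (0.4827, 0.4827)
(|110⟩, |111⟩): (a, b) = (-0.7308, 0) → (-0.5168, -0.5168)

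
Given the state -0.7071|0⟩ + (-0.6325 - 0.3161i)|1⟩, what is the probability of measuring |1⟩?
0.5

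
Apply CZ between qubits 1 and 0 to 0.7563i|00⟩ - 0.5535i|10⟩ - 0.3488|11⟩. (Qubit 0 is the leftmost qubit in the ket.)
0.7563i|00⟩ - 0.5535i|10⟩ + 0.3488|11⟩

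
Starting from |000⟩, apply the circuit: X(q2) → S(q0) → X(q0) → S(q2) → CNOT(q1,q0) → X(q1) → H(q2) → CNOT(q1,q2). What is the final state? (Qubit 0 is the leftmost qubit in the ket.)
-(1/√2)i|110⟩ + (1/√2)i|111⟩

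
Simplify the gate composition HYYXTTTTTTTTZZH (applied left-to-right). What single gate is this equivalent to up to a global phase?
Z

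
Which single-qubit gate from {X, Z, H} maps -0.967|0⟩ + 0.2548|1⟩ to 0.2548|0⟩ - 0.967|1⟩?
X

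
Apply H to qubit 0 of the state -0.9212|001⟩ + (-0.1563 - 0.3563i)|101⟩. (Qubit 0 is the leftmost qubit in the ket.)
(-0.7619 - 0.2519i)|001⟩ + (-0.5409 + 0.2519i)|101⟩

H on qubit 0 mixes each pair of kets that differ only in qubit 0: amplitudes (a, b) of (|…0…⟩, |…1…⟩) become ((a + b)/√2, (a − b)/√2). Kets absent from the input have amplitude 0.
(|001⟩, |101⟩): (a, b) = (-0.9212, (-0.1563 - 0.3563i)) → ((-0.7619 - 0.2519i), (-0.5409 + 0.2519i))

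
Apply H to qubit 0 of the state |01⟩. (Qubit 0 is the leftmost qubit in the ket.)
1/√2|01⟩ + 1/√2|11⟩

H on qubit 0 mixes each pair of kets that differ only in qubit 0: amplitudes (a, b) of (|…0…⟩, |…1…⟩) become ((a + b)/√2, (a − b)/√2). Kets absent from the input have amplitude 0.
(|01⟩, |11⟩): (a, b) = (1, 0) → (1/√2, 1/√2)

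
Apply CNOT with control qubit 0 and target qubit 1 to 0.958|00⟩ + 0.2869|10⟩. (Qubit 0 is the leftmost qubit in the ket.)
0.958|00⟩ + 0.2869|11⟩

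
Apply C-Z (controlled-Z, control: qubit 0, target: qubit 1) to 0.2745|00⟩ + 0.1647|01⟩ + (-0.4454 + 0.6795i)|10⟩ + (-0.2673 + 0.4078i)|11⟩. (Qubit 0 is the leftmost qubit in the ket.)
0.2745|00⟩ + 0.1647|01⟩ + (-0.4454 + 0.6795i)|10⟩ + (0.2673 - 0.4078i)|11⟩

C-Z leaves the control-|0⟩ kets |00⟩, |01⟩ unchanged and applies Z to qubit 1 on the control-|1⟩ pair (|10⟩, |11⟩).
Z = [[1, 0], [0, -1]].
With a = amp(|10⟩) = (-0.4454 + 0.6795i) and b = amp(|11⟩) = (-0.2673 + 0.4078i):
new amp(|10⟩) = (1)·a = (-0.4454 + 0.6795i)
new amp(|11⟩) = (-1)·b = (0.2673 - 0.4078i)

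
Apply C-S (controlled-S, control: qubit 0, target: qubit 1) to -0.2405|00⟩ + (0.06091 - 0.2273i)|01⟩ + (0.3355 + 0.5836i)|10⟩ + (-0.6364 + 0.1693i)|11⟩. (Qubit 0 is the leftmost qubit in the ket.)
-0.2405|00⟩ + (0.06091 - 0.2273i)|01⟩ + (0.3355 + 0.5836i)|10⟩ + (-0.1693 - 0.6364i)|11⟩

C-S leaves the control-|0⟩ kets |00⟩, |01⟩ unchanged and applies S to qubit 1 on the control-|1⟩ pair (|10⟩, |11⟩).
S = [[1, 0], [0, i]].
With a = amp(|10⟩) = (0.3355 + 0.5836i) and b = amp(|11⟩) = (-0.6364 + 0.1693i):
new amp(|10⟩) = (1)·a = (0.3355 + 0.5836i)
new amp(|11⟩) = (i)·b = (-0.1693 - 0.6364i)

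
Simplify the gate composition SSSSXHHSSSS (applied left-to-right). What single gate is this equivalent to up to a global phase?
X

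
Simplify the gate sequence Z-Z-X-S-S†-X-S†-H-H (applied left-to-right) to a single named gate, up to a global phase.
S†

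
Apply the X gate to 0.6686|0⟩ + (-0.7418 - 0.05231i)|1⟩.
(-0.7418 - 0.05231i)|0⟩ + 0.6686|1⟩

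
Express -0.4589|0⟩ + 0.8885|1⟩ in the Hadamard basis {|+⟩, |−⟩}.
0.3038|+⟩ - 0.9528|−⟩

With |ψ⟩ = α|0⟩ + β|1⟩, the Hadamard-basis coefficients are ⟨+|ψ⟩ = (α + β)/√2 and ⟨−|ψ⟩ = (α − β)/√2.
Here α = -0.4589, β = 0.8885: (α + β)/√2 = 0.3038, (α − β)/√2 = -0.9528.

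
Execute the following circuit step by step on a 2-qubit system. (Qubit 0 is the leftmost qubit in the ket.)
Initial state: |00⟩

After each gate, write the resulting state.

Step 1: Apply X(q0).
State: |10⟩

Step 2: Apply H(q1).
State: 1/√2|10⟩ + 1/√2|11⟩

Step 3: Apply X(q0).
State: 1/√2|00⟩ + 1/√2|01⟩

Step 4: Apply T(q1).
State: 1/√2|00⟩ + (1/2 + (1/2)i)|01⟩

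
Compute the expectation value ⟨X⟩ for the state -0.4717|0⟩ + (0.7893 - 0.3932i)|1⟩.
-0.7446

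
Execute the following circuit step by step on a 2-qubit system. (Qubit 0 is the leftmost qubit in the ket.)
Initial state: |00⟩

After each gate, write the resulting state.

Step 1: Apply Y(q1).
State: i|01⟩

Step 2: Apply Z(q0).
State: i|01⟩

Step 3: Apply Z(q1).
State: -i|01⟩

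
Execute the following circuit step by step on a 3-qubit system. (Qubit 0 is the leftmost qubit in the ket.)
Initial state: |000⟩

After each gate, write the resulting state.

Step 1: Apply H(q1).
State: 1/√2|000⟩ + 1/√2|010⟩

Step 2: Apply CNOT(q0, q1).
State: 1/√2|000⟩ + 1/√2|010⟩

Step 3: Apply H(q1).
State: |000⟩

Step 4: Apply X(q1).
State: |010⟩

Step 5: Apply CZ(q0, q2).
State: |010⟩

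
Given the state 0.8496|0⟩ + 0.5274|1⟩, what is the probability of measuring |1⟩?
0.2782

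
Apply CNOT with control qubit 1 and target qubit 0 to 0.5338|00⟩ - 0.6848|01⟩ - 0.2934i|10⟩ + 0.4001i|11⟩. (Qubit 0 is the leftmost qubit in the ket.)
0.5338|00⟩ + 0.4001i|01⟩ - 0.2934i|10⟩ - 0.6848|11⟩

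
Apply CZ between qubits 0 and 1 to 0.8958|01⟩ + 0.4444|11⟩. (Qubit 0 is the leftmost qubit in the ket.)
0.8958|01⟩ - 0.4444|11⟩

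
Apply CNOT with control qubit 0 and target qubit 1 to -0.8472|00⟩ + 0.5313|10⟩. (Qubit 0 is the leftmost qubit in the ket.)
-0.8472|00⟩ + 0.5313|11⟩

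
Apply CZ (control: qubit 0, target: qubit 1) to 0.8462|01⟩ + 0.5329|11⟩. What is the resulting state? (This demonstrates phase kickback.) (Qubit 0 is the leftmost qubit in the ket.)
0.8462|01⟩ - 0.5329|11⟩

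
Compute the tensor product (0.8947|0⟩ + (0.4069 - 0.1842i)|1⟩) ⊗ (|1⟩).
0.8947|01⟩ + (0.4069 - 0.1842i)|11⟩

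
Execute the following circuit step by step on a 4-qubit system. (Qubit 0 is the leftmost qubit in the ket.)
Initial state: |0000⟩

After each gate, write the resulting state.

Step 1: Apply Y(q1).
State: i|0100⟩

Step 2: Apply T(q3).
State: i|0100⟩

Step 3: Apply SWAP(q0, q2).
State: i|0100⟩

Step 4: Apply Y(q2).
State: -|0110⟩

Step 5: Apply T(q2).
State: (-1/√2 - (1/√2)i)|0110⟩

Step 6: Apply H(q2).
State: (-1/2 - (1/2)i)|0100⟩ + (1/2 + (1/2)i)|0110⟩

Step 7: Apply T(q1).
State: -(1/√2)i|0100⟩ + (1/√2)i|0110⟩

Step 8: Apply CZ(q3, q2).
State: -(1/√2)i|0100⟩ + (1/√2)i|0110⟩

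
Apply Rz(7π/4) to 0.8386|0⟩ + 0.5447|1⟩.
(-0.7748 - 0.3209i)|0⟩ + (-0.5032 + 0.2084i)|1⟩

Rz(7π/4) = [[e^(−iθ/2), 0], [0, e^(iθ/2)]] with e^(±iθ/2) = cos(θ/2) ± i·sin(θ/2); θ = 7π/4, cos(θ/2) ≈ -0.92388, sin(θ/2) ≈ 0.382683.
With a = amp(|0⟩) = 0.8386 and b = amp(|1⟩) = 0.5447:
new amp(|0⟩) = (-0.92388 - 0.382683i)·a = (-0.7748 - 0.3209i)
new amp(|1⟩) = (-0.92388 + 0.382683i)·b = (-0.5032 + 0.2084i)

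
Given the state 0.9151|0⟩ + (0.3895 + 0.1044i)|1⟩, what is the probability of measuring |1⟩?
0.1626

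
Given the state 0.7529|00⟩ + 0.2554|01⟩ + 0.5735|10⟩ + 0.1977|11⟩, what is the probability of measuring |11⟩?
0.03909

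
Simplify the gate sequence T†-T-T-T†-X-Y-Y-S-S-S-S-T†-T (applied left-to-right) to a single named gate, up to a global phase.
X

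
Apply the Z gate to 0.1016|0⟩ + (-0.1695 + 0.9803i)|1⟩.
0.1016|0⟩ + (0.1695 - 0.9803i)|1⟩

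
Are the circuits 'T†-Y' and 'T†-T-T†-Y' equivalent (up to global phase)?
Yes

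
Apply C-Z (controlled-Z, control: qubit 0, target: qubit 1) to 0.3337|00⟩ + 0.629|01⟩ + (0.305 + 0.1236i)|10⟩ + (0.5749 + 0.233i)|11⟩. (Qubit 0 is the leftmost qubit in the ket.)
0.3337|00⟩ + 0.629|01⟩ + (0.305 + 0.1236i)|10⟩ + (-0.5749 - 0.233i)|11⟩

C-Z leaves the control-|0⟩ kets |00⟩, |01⟩ unchanged and applies Z to qubit 1 on the control-|1⟩ pair (|10⟩, |11⟩).
Z = [[1, 0], [0, -1]].
With a = amp(|10⟩) = (0.305 + 0.1236i) and b = amp(|11⟩) = (0.5749 + 0.233i):
new amp(|10⟩) = (1)·a = (0.305 + 0.1236i)
new amp(|11⟩) = (-1)·b = (-0.5749 - 0.233i)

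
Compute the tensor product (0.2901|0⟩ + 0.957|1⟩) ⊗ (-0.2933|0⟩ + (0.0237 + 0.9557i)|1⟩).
-0.08509|00⟩ + (0.006875 + 0.2772i)|01⟩ - 0.2807|10⟩ + (0.02268 + 0.9146i)|11⟩

amp(|b₁b₂…⟩) = product of the factor amplitudes for bits b₁, b₂, …; only kets whose every factor amplitude is nonzero survive.
|00⟩: (0.2901)(-0.2933) = -0.08509
|01⟩: (0.2901)(0.0237 + 0.9557i) = (0.006875 + 0.2772i)
|10⟩: (0.957)(-0.2933) = -0.2807
|11⟩: (0.957)(0.0237 + 0.9557i) = (0.02268 + 0.9146i)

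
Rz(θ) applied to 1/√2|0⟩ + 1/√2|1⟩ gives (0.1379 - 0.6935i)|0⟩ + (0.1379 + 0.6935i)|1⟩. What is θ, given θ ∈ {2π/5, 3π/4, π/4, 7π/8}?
7π/8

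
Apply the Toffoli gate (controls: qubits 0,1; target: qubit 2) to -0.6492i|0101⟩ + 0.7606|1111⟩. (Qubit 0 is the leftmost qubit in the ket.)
-0.6492i|0101⟩ + 0.7606|1101⟩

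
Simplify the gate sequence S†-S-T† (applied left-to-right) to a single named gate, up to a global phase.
T†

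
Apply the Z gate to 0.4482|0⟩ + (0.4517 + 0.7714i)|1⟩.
0.4482|0⟩ + (-0.4517 - 0.7714i)|1⟩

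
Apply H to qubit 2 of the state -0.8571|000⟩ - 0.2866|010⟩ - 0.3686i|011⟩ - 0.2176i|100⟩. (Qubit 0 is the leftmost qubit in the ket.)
-0.6061|000⟩ - 0.6061|001⟩ + (-0.2027 - 0.2606i)|010⟩ + (-0.2027 + 0.2606i)|011⟩ - 0.1539i|100⟩ - 0.1539i|101⟩

H on qubit 2 mixes each pair of kets that differ only in qubit 2: amplitudes (a, b) of (|…0…⟩, |…1…⟩) become ((a + b)/√2, (a − b)/√2). Kets absent from the input have amplitude 0.
(|000⟩, |001⟩): (a, b) = (-0.8571, 0) → (-0.6061, -0.6061)
(|010⟩, |011⟩): (a, b) = (-0.2866, -0.3686i) → ((-0.2027 - 0.2606i), (-0.2027 + 0.2606i))
(|100⟩, |101⟩): (a, b) = (-0.2176i, 0) → (-0.1539i, -0.1539i)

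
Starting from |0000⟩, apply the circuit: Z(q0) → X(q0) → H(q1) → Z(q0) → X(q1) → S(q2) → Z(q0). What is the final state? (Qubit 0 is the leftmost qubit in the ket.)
1/√2|1000⟩ + 1/√2|1100⟩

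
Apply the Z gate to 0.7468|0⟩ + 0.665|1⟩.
0.7468|0⟩ - 0.665|1⟩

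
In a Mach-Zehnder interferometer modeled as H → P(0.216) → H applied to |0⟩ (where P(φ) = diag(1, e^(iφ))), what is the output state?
(0.9884 + 0.1072i)|0⟩ + (0.01162 - 0.1072i)|1⟩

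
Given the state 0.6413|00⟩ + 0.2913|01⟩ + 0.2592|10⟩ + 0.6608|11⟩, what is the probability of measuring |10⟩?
0.06718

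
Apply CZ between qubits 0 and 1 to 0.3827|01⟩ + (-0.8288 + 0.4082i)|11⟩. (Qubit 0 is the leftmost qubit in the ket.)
0.3827|01⟩ + (0.8288 - 0.4082i)|11⟩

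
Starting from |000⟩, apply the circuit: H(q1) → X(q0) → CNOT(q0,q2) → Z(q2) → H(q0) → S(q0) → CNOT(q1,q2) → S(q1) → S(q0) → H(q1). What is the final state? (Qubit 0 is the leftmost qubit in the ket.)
-(1/√8)i|000⟩ - 1/√8|001⟩ + (1/√8)i|010⟩ - 1/√8|011⟩ - (1/√8)i|100⟩ - 1/√8|101⟩ + (1/√8)i|110⟩ - 1/√8|111⟩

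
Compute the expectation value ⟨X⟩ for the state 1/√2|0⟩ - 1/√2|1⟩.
-1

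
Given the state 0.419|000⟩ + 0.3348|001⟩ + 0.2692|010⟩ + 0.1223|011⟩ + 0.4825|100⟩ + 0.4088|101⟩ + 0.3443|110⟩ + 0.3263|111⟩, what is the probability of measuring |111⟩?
0.1065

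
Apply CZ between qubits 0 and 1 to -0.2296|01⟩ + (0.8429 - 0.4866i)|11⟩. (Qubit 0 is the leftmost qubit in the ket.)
-0.2296|01⟩ + (-0.8429 + 0.4866i)|11⟩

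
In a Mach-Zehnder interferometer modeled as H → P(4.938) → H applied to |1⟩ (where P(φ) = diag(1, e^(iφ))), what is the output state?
(0.3881 + 0.4873i)|0⟩ + (0.6119 - 0.4873i)|1⟩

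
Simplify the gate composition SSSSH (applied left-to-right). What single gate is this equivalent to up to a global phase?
H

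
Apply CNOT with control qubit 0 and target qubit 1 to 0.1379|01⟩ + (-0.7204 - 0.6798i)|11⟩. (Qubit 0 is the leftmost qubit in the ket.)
0.1379|01⟩ + (-0.7204 - 0.6798i)|10⟩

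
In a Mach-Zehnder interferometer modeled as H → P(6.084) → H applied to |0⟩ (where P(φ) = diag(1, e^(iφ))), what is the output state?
(0.9901 - 0.09894i)|0⟩ + (0.009886 + 0.09894i)|1⟩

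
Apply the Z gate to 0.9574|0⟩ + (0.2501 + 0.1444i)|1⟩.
0.9574|0⟩ + (-0.2501 - 0.1444i)|1⟩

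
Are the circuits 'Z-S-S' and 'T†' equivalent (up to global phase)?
No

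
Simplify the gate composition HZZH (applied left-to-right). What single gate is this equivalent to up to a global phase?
I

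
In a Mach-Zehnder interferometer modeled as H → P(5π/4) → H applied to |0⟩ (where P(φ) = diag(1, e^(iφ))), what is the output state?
(0.1464 - (1/√8)i)|0⟩ + (0.8536 + (1/√8)i)|1⟩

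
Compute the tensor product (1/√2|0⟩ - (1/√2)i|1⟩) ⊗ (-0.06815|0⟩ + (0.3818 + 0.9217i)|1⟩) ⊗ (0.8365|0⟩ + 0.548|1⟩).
-0.04031|000⟩ - 0.02641|001⟩ + (0.2258 + 0.5452i)|010⟩ + (0.1479 + 0.3572i)|011⟩ + 0.04031i|100⟩ + 0.02641i|101⟩ + (0.5452 - 0.2258i)|110⟩ + (0.3572 - 0.1479i)|111⟩

amp(|b₁b₂…⟩) = product of the factor amplitudes for bits b₁, b₂, …; only kets whose every factor amplitude is nonzero survive.
|000⟩: (1/√2)(-0.06815)(0.8365) = -0.04031
|001⟩: (1/√2)(-0.06815)(0.548) = -0.02641
|010⟩: (1/√2)(0.3818 + 0.9217i)(0.8365) = (0.2258 + 0.5452i)
|011⟩: (1/√2)(0.3818 + 0.9217i)(0.548) = (0.1479 + 0.3572i)
|100⟩: (-(1/√2)i)(-0.06815)(0.8365) = 0.04031i
|101⟩: (-(1/√2)i)(-0.06815)(0.548) = 0.02641i
|110⟩: (-(1/√2)i)(0.3818 + 0.9217i)(0.8365) = (0.5452 - 0.2258i)
|111⟩: (-(1/√2)i)(0.3818 + 0.9217i)(0.548) = (0.3572 - 0.1479i)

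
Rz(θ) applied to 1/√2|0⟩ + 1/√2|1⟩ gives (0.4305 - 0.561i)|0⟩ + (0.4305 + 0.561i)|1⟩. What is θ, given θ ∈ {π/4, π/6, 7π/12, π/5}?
7π/12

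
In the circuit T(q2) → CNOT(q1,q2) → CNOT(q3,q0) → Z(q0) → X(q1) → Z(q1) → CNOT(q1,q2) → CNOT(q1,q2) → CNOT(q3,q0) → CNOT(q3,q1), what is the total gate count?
10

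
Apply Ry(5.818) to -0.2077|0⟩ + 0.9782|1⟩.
-0.02337|0⟩ - 0.9997|1⟩

Ry(5.818) = [[cos(θ/2), −sin(θ/2)], [sin(θ/2), cos(θ/2)]]; θ = 5.818, cos(θ/2) ≈ -0.973072, sin(θ/2) ≈ 0.230501.
With a = amp(|0⟩) = -0.2077 and b = amp(|1⟩) = 0.9782:
new amp(|0⟩) = (-0.973072)·a + (-0.230501)·b = -0.02337
new amp(|1⟩) = (0.230501)·a + (-0.973072)·b = -0.9997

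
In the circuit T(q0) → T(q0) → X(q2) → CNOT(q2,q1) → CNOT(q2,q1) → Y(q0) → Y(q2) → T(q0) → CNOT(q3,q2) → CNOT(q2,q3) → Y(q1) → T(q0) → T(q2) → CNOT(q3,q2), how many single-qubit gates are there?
9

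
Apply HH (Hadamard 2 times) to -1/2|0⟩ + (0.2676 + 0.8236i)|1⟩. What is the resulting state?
-1/2|0⟩ + (0.2676 + 0.8236i)|1⟩

H² = I, so an even number of Hadamards cancels: H^2 = I and the state is unchanged.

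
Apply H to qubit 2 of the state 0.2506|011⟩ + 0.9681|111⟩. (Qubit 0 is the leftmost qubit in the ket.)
0.1772|010⟩ - 0.1772|011⟩ + 0.6846|110⟩ - 0.6846|111⟩

H on qubit 2 mixes each pair of kets that differ only in qubit 2: amplitudes (a, b) of (|…0…⟩, |…1…⟩) become ((a + b)/√2, (a − b)/√2). Kets absent from the input have amplitude 0.
(|010⟩, |011⟩): (a, b) = (0, 0.2506) → (0.1772, -0.1772)
(|110⟩, |111⟩): (a, b) = (0, 0.9681) → (0.6846, -0.6846)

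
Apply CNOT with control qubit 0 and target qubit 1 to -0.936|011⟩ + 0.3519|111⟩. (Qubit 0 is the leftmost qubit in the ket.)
-0.936|011⟩ + 0.3519|101⟩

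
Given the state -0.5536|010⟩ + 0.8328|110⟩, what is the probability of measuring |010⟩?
0.3065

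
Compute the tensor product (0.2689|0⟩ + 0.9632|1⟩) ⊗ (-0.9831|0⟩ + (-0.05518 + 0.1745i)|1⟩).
-0.2644|00⟩ + (-0.01484 + 0.04692i)|01⟩ - 0.9469|10⟩ + (-0.05315 + 0.1681i)|11⟩

amp(|b₁b₂…⟩) = product of the factor amplitudes for bits b₁, b₂, …; only kets whose every factor amplitude is nonzero survive.
|00⟩: (0.2689)(-0.9831) = -0.2644
|01⟩: (0.2689)(-0.05518 + 0.1745i) = (-0.01484 + 0.04692i)
|10⟩: (0.9632)(-0.9831) = -0.9469
|11⟩: (0.9632)(-0.05518 + 0.1745i) = (-0.05315 + 0.1681i)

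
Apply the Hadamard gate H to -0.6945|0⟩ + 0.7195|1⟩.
0.01768|0⟩ - 0.9998|1⟩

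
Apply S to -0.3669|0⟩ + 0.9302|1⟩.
-0.3669|0⟩ + 0.9302i|1⟩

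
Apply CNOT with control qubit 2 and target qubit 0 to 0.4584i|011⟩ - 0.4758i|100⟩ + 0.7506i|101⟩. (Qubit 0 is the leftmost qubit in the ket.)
0.7506i|001⟩ - 0.4758i|100⟩ + 0.4584i|111⟩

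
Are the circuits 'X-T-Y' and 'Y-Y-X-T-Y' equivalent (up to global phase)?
Yes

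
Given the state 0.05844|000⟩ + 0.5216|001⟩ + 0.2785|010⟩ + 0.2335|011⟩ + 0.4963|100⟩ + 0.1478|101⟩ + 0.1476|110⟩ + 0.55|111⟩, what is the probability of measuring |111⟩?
0.3025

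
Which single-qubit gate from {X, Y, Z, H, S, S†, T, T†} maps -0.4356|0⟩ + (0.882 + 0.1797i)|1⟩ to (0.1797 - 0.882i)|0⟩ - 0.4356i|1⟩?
Y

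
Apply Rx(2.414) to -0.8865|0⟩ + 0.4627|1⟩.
(-0.3154 - 0.4324i)|0⟩ + (0.1646 + 0.8285i)|1⟩

Rx(2.414) = [[cos(θ/2), −i·sin(θ/2)], [−i·sin(θ/2), cos(θ/2)]]; θ = 2.414, cos(θ/2) ≈ 0.355825, sin(θ/2) ≈ 0.934553.
With a = amp(|0⟩) = -0.8865 and b = amp(|1⟩) = 0.4627:
new amp(|0⟩) = (0.355825)·a + (-0.934553i)·b = (-0.3154 - 0.4324i)
new amp(|1⟩) = (-0.934553i)·a + (0.355825)·b = (0.1646 + 0.8285i)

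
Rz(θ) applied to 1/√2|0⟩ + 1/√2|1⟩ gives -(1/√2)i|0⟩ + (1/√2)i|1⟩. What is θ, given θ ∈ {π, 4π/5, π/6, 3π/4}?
π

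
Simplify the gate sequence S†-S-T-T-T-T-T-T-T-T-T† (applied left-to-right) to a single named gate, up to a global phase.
T†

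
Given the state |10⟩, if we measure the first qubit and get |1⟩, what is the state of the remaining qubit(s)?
|0⟩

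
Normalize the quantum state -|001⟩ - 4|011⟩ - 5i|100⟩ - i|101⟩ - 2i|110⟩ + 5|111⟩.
-0.1179|001⟩ - 0.4714|011⟩ - 0.5893i|100⟩ - 0.1179i|101⟩ - 0.2357i|110⟩ + 0.5893|111⟩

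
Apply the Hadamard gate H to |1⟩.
1/√2|0⟩ - 1/√2|1⟩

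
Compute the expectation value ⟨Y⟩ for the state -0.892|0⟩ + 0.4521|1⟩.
0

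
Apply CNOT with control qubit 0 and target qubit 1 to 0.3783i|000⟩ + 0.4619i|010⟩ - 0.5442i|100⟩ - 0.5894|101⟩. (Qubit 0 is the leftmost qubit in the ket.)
0.3783i|000⟩ + 0.4619i|010⟩ - 0.5442i|110⟩ - 0.5894|111⟩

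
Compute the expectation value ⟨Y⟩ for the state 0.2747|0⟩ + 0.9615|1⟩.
0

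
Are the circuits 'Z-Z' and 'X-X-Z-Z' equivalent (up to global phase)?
Yes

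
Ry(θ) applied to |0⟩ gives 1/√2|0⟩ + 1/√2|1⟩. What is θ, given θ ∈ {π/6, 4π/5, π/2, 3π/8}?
π/2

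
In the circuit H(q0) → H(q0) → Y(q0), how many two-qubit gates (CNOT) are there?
0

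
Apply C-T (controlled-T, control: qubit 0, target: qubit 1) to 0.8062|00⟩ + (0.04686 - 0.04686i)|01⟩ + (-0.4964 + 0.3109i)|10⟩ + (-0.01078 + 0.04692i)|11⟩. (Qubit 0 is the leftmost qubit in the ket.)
0.8062|00⟩ + (0.04686 - 0.04686i)|01⟩ + (-0.4964 + 0.3109i)|10⟩ + (-0.0408 + 0.02555i)|11⟩

C-T leaves the control-|0⟩ kets |00⟩, |01⟩ unchanged and applies T to qubit 1 on the control-|1⟩ pair (|10⟩, |11⟩).
T = [[1, 0], [0, (1/√2 + (1/√2)i)]].
With a = amp(|10⟩) = (-0.4964 + 0.3109i) and b = amp(|11⟩) = (-0.01078 + 0.04692i):
new amp(|10⟩) = (1)·a = (-0.4964 + 0.3109i)
new amp(|11⟩) = (1/√2 + (1/√2)i)·b = (-0.0408 + 0.02555i)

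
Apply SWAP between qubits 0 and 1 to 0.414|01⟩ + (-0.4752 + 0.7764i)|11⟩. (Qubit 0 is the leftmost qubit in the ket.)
0.414|10⟩ + (-0.4752 + 0.7764i)|11⟩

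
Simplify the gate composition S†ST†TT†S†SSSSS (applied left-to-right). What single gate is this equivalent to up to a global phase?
T†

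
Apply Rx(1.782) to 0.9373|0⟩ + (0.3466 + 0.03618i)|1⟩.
(0.6174 - 0.2696i)|0⟩ + (0.2179 - 0.7062i)|1⟩

Rx(1.782) = [[cos(θ/2), −i·sin(θ/2)], [−i·sin(θ/2), cos(θ/2)]]; θ = 1.782, cos(θ/2) ≈ 0.628635, sin(θ/2) ≈ 0.777701.
With a = amp(|0⟩) = 0.9373 and b = amp(|1⟩) = (0.3466 + 0.03618i):
new amp(|0⟩) = (0.628635)·a + (-0.777701i)·b = (0.6174 - 0.2696i)
new amp(|1⟩) = (-0.777701i)·a + (0.628635)·b = (0.2179 - 0.7062i)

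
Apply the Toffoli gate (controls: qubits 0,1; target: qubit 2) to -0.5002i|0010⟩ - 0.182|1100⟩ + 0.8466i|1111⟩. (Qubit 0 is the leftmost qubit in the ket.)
-0.5002i|0010⟩ + 0.8466i|1101⟩ - 0.182|1110⟩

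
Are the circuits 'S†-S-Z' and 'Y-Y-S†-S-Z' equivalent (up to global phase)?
Yes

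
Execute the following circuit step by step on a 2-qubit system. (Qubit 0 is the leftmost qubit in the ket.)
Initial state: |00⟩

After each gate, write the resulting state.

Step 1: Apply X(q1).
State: |01⟩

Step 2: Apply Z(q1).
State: -|01⟩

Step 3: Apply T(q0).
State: -|01⟩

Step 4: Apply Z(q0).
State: -|01⟩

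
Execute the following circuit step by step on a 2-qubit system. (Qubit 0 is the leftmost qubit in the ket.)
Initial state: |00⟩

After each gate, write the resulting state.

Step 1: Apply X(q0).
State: |10⟩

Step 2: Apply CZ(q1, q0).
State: |10⟩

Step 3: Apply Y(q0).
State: -i|00⟩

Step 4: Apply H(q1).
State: -(1/√2)i|00⟩ - (1/√2)i|01⟩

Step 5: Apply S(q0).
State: -(1/√2)i|00⟩ - (1/√2)i|01⟩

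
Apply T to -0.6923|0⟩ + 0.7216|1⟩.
-0.6923|0⟩ + (0.5102 + 0.5102i)|1⟩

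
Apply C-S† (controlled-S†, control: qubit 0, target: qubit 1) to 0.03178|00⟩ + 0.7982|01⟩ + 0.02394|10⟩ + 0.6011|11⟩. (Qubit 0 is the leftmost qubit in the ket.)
0.03178|00⟩ + 0.7982|01⟩ + 0.02394|10⟩ - 0.6011i|11⟩

C-S† leaves the control-|0⟩ kets |00⟩, |01⟩ unchanged and applies S† to qubit 1 on the control-|1⟩ pair (|10⟩, |11⟩).
S† = [[1, 0], [0, -i]].
With a = amp(|10⟩) = 0.02394 and b = amp(|11⟩) = 0.6011:
new amp(|10⟩) = (1)·a = 0.02394
new amp(|11⟩) = (-i)·b = -0.6011i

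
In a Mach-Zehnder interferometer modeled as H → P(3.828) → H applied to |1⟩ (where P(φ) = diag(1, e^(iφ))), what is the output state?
(0.8868 + 0.3169i)|0⟩ + (0.1132 - 0.3169i)|1⟩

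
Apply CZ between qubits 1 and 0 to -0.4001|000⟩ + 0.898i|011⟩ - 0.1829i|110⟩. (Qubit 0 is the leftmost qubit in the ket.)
-0.4001|000⟩ + 0.898i|011⟩ + 0.1829i|110⟩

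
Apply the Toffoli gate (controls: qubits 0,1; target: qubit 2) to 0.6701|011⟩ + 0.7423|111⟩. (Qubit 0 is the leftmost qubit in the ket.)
0.6701|011⟩ + 0.7423|110⟩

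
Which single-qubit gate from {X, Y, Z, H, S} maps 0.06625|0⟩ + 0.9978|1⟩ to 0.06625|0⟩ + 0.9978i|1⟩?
S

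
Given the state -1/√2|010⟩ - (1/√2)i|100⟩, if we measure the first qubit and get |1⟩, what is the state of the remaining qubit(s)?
-i|00⟩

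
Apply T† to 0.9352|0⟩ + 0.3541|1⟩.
0.9352|0⟩ + (0.2504 - 0.2504i)|1⟩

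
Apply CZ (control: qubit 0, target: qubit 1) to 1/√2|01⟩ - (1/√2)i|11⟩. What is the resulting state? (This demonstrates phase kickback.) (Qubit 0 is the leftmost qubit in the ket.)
1/√2|01⟩ + (1/√2)i|11⟩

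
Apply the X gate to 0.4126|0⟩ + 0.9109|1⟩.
0.9109|0⟩ + 0.4126|1⟩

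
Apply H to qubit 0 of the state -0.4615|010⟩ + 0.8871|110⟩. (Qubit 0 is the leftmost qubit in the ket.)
0.3009|010⟩ - 0.9536|110⟩

H on qubit 0 mixes each pair of kets that differ only in qubit 0: amplitudes (a, b) of (|…0…⟩, |…1…⟩) become ((a + b)/√2, (a − b)/√2). Kets absent from the input have amplitude 0.
(|010⟩, |110⟩): (a, b) = (-0.4615, 0.8871) → (0.3009, -0.9536)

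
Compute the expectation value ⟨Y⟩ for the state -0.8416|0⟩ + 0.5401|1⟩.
0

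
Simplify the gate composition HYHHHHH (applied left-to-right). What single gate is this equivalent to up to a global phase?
Y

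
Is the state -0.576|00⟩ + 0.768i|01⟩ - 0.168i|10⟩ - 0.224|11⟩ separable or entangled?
Separable

Writing the state as a|00⟩ + b|01⟩ + c|10⟩ + d|11⟩, it is a product state iff ad − bc = 0.
Here (a, b, c, d) = (-0.576, 0.768i, -0.168i, -0.224): ad − bc = (-0.576)(-0.224) − (0.768i)(-0.168i) = 0, so the state is separable.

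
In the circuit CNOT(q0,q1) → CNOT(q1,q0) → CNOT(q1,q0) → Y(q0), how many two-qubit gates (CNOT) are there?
3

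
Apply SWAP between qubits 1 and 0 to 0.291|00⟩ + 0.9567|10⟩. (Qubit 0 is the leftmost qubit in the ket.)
0.291|00⟩ + 0.9567|01⟩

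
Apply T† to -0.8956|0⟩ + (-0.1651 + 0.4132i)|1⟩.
-0.8956|0⟩ + (0.1754 + 0.4089i)|1⟩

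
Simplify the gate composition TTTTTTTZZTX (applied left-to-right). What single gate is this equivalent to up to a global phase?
X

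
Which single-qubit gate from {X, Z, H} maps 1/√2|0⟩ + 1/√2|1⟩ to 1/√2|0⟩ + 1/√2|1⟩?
X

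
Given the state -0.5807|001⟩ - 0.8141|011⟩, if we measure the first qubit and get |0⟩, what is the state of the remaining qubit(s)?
-0.5807|01⟩ - 0.8141|11⟩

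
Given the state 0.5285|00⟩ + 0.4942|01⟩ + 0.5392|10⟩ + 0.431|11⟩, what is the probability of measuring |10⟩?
0.2907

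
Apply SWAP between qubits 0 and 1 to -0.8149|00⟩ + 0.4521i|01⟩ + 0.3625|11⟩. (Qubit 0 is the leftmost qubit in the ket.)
-0.8149|00⟩ + 0.4521i|10⟩ + 0.3625|11⟩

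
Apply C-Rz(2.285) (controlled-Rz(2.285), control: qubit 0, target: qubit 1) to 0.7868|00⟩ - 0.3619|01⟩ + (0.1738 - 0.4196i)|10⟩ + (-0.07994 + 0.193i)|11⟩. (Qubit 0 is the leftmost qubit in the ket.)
0.7868|00⟩ - 0.3619|01⟩ + (-0.3095 - 0.3324i)|10⟩ + (-0.2088 + 0.007438i)|11⟩

C-Rz(2.285) leaves the control-|0⟩ kets |00⟩, |01⟩ unchanged and applies Rz(2.285) to qubit 1 on the control-|1⟩ pair (|10⟩, |11⟩).
Rz(2.285) = [[e^(−iθ/2), 0], [0, e^(iθ/2)]] with e^(±iθ/2) = cos(θ/2) ± i·sin(θ/2); θ = 2.285, cos(θ/2) ≈ 0.415322, sin(θ/2) ≈ 0.909675.
With a = amp(|10⟩) = (0.1738 - 0.4196i) and b = amp(|11⟩) = (-0.07994 + 0.193i):
new amp(|10⟩) = (0.415322 - 0.909675i)·a = (-0.3095 - 0.3324i)
new amp(|11⟩) = (0.415322 + 0.909675i)·b = (-0.2088 + 0.007438i)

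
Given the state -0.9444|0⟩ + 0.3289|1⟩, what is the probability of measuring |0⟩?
0.8919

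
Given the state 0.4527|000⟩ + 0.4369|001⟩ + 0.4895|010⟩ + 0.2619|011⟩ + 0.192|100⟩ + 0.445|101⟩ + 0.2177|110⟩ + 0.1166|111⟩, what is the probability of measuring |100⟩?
0.03686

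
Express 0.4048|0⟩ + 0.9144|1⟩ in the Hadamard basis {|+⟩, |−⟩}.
0.9328|+⟩ - 0.3603|−⟩

With |ψ⟩ = α|0⟩ + β|1⟩, the Hadamard-basis coefficients are ⟨+|ψ⟩ = (α + β)/√2 and ⟨−|ψ⟩ = (α − β)/√2.
Here α = 0.4048, β = 0.9144: (α + β)/√2 = 0.9328, (α − β)/√2 = -0.3603.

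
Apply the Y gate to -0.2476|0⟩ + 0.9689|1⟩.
-0.9689i|0⟩ - 0.2476i|1⟩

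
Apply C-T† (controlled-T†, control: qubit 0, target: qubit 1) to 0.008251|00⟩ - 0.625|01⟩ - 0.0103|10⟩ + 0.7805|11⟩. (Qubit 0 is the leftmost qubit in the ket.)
0.008251|00⟩ - 0.625|01⟩ - 0.0103|10⟩ + (0.5519 - 0.5519i)|11⟩

C-T† leaves the control-|0⟩ kets |00⟩, |01⟩ unchanged and applies T† to qubit 1 on the control-|1⟩ pair (|10⟩, |11⟩).
T† = [[1, 0], [0, (1/√2 - (1/√2)i)]].
With a = amp(|10⟩) = -0.0103 and b = amp(|11⟩) = 0.7805:
new amp(|10⟩) = (1)·a = -0.0103
new amp(|11⟩) = (1/√2 - (1/√2)i)·b = (0.5519 - 0.5519i)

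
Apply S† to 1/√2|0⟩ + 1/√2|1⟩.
1/√2|0⟩ - (1/√2)i|1⟩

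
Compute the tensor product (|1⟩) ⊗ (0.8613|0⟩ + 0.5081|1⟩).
0.8613|10⟩ + 0.5081|11⟩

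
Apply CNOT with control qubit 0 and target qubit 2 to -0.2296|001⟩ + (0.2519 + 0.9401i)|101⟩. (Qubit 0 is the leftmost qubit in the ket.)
-0.2296|001⟩ + (0.2519 + 0.9401i)|100⟩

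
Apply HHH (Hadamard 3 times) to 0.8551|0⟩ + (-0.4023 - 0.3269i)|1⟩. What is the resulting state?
(0.3202 - 0.2312i)|0⟩ + (0.8891 + 0.2312i)|1⟩

H² = I, so H^3 = H: a single Hadamard. With (a, b) = (0.8551, (-0.4023 - 0.3269i)), H gives ((a + b)/√2, (a − b)/√2) = ((0.3202 - 0.2312i), (0.8891 + 0.2312i)).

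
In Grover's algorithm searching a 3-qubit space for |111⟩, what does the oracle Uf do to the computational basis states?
Uf|x⟩ = -|x⟩ if x = 111, else |x⟩ (phase flip on target)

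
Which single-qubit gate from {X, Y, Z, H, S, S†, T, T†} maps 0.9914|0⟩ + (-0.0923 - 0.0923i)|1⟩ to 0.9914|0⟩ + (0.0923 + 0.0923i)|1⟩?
Z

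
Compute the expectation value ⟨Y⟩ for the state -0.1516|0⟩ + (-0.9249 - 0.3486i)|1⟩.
0.1057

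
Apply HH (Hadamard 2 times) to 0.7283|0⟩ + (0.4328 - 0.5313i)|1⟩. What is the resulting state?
0.7283|0⟩ + (0.4328 - 0.5313i)|1⟩

H² = I, so an even number of Hadamards cancels: H^2 = I and the state is unchanged.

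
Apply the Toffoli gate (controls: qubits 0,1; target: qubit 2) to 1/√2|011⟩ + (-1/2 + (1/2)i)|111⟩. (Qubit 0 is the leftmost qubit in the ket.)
1/√2|011⟩ + (-1/2 + (1/2)i)|110⟩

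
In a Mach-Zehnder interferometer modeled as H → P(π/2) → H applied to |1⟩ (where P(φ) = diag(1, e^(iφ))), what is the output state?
(1/2 - (1/2)i)|0⟩ + (1/2 + (1/2)i)|1⟩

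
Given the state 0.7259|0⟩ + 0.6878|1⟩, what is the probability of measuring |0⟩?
0.5269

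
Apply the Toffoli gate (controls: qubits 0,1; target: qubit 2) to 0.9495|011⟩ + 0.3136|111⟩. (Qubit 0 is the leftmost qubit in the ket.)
0.9495|011⟩ + 0.3136|110⟩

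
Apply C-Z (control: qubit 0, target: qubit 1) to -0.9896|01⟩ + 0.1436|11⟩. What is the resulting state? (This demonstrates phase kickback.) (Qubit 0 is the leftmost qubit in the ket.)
-0.9896|01⟩ - 0.1436|11⟩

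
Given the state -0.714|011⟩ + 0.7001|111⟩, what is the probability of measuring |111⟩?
0.4901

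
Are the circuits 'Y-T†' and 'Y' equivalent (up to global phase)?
No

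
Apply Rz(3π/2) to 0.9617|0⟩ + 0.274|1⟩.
(-0.68 - 0.68i)|0⟩ + (-0.1937 + 0.1937i)|1⟩

Rz(3π/2) = [[e^(−iθ/2), 0], [0, e^(iθ/2)]] with e^(±iθ/2) = cos(θ/2) ± i·sin(θ/2); θ = 3π/2, cos(θ/2) ≈ -0.707107, sin(θ/2) ≈ 0.707107.
With a = amp(|0⟩) = 0.9617 and b = amp(|1⟩) = 0.274:
new amp(|0⟩) = (-0.707107 - 0.707107i)·a = (-0.68 - 0.68i)
new amp(|1⟩) = (-0.707107 + 0.707107i)·b = (-0.1937 + 0.1937i)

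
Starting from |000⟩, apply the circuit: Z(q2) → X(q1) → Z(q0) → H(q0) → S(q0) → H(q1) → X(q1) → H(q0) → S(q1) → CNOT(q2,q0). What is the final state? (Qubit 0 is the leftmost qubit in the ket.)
(-1/√8 - (1/√8)i)|000⟩ + (-1/√8 + (1/√8)i)|010⟩ + (-1/√8 + (1/√8)i)|100⟩ + (1/√8 + (1/√8)i)|110⟩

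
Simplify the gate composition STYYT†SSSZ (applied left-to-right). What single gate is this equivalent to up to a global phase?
Z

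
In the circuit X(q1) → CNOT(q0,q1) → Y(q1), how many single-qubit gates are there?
2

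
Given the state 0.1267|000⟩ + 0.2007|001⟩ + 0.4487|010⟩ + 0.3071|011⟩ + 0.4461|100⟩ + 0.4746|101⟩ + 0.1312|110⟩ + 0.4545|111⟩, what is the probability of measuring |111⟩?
0.2066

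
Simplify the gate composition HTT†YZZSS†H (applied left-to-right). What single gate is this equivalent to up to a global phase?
Y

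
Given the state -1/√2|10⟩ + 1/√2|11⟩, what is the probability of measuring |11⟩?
1/2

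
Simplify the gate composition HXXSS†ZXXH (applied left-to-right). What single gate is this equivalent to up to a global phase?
X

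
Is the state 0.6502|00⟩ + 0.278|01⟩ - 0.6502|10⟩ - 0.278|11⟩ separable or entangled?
Separable

Writing the state as a|00⟩ + b|01⟩ + c|10⟩ + d|11⟩, it is a product state iff ad − bc = 0.
Here (a, b, c, d) = (0.6502, 0.278, -0.6502, -0.278): ad − bc = (0.6502)(-0.278) − (0.278)(-0.6502) = 0, so the state is separable.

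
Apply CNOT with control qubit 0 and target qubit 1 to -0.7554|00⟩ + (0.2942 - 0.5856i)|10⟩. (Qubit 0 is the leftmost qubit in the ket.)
-0.7554|00⟩ + (0.2942 - 0.5856i)|11⟩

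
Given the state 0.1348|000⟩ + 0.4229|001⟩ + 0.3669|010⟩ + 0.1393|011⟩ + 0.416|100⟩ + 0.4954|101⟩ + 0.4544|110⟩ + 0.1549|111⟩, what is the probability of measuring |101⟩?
0.2454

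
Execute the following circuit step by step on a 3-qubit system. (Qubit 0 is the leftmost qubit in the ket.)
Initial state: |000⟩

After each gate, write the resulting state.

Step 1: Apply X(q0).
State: |100⟩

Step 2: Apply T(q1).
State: |100⟩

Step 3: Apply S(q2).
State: |100⟩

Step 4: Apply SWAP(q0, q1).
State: |010⟩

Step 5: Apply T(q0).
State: |010⟩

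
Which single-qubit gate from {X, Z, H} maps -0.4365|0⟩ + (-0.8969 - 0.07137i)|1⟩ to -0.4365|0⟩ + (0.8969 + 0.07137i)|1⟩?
Z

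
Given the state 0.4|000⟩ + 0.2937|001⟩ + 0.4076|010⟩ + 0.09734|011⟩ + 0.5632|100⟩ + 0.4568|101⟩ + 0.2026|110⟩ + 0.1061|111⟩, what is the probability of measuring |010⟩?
0.1661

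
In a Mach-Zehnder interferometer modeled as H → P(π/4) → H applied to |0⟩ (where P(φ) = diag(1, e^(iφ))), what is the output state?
(0.8536 + (1/√8)i)|0⟩ + (0.1464 - (1/√8)i)|1⟩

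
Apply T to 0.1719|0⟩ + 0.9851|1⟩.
0.1719|0⟩ + (0.6966 + 0.6966i)|1⟩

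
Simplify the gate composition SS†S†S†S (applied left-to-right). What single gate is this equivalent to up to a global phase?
S†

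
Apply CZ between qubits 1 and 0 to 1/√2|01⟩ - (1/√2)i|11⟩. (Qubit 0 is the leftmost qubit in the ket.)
1/√2|01⟩ + (1/√2)i|11⟩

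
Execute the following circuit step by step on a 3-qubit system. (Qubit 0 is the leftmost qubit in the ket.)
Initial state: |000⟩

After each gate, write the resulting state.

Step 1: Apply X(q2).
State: |001⟩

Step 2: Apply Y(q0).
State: i|101⟩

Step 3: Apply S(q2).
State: -|101⟩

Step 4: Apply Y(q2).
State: i|100⟩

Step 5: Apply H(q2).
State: (1/√2)i|100⟩ + (1/√2)i|101⟩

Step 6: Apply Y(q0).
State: 1/√2|000⟩ + 1/√2|001⟩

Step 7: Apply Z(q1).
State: 1/√2|000⟩ + 1/√2|001⟩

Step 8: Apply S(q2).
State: 1/√2|000⟩ + (1/√2)i|001⟩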